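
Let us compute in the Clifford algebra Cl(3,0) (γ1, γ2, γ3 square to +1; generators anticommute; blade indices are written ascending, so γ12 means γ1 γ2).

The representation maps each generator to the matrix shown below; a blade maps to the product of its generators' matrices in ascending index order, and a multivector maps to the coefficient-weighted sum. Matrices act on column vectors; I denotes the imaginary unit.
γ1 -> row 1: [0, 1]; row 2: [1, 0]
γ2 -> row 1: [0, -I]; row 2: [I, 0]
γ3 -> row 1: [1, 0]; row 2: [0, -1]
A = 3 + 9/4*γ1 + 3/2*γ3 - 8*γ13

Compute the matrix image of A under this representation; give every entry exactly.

Bivector images (products of the table entries): rho(γ13) = rho(γ1)rho(γ3) = row 1: [0, -1]; row 2: [1, 0].
M = (3)*1 + (9/4)*rho(γ1) + (3/2)*rho(γ3) + (-8)*rho(γ13), summed entrywise (1 is the identity matrix):
Answer: row 1: [9/2, 41/4]; row 2: [-23/4, 3/2]


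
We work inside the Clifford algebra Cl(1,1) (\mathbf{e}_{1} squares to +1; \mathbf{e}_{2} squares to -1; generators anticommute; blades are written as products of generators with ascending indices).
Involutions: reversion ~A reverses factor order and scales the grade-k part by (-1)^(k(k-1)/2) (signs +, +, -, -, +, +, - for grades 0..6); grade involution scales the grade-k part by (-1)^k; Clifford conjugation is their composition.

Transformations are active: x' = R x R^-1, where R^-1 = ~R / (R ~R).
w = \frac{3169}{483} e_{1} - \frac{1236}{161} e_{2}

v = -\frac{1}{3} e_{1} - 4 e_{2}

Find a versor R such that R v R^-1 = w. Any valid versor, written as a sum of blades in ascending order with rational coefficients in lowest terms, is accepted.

Sketch: the shared square -\frac{143}{9} makes R = v + w = \frac{3008}{483} e_{1} - \frac{1880}{161} e_{2} the natural versor; its sandwich fixes that direction, negates (v - w)/2, and sends v to w.
Answer: \frac{3008}{483} e_{1} - \frac{1880}{161} e_{2}


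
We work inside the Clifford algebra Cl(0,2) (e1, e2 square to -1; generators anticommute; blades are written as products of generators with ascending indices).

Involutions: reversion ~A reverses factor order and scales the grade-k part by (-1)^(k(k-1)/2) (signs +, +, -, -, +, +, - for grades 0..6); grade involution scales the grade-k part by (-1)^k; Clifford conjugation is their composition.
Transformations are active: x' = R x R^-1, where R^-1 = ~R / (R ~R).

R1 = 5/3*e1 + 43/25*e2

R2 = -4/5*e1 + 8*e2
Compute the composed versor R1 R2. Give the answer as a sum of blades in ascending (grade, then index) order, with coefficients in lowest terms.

Distribute over the terms of R1 (each basis-blade product reordered to ascending indices, repeated generators contracted through their squares):
(5/3*e1) R2 = 4/3 + 40/3*e1 e2
(43/25*e2) R2 = -344/25 + 172/125*e1 e2
Summing the partial products and collecting blades:
Answer: -932/75 + 5516/375*e1 e2


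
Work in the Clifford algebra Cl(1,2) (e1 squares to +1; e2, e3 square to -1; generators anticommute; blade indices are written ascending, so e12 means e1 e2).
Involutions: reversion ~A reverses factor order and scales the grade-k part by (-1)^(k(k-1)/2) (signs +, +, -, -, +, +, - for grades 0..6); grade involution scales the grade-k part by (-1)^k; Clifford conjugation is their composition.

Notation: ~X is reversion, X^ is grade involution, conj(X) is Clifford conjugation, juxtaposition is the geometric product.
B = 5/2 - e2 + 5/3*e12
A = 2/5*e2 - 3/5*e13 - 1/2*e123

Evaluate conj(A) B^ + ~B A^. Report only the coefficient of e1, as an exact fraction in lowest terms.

first term: 2/5 - 2/3*e1 - e2 - 5/6*e3 + e13 + e23 - 37/20*e123
second term: -2/5 - 2/3*e1 - e2 - 5/6*e3 - 2*e13 - e23 + 13/20*e123
Answer: -4/3


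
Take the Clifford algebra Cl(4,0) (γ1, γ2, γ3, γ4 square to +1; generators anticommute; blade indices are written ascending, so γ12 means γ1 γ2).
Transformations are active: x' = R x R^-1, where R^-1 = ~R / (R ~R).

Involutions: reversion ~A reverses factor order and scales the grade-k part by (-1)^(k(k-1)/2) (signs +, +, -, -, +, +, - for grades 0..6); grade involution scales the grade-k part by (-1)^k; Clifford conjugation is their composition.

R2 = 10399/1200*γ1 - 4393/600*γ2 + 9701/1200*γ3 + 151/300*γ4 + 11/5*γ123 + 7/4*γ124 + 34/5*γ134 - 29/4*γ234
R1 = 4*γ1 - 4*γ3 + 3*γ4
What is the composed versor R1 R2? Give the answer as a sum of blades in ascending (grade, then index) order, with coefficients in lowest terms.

Distribute over the terms of R1 (each basis-blade product reordered to ascending indices, repeated generators contracted through their squares):
(4*γ1) R2 = 10399/300 - 4393/150*γ12 + 9701/300*γ13 + 151/75*γ14 + 44/5*γ23 + 7*γ24 + 136/5*γ34 - 29*γ1234
(-4*γ3) R2 = -9701/300 - 44/5*γ12 + 10399/300*γ13 + 136/5*γ14 - 4393/150*γ23 - 29*γ24 - 151/75*γ34 - 7*γ1234
(3*γ4) R2 = 151/100 + 21/4*γ12 + 102/5*γ13 - 10399/400*γ14 - 87/4*γ23 + 4393/200*γ24 - 9701/400*γ34 - 33/5*γ1234
Summing the partial products and collecting blades:
Answer: 1151/300 - 9851/300*γ12 + 437/5*γ13 + 3859/1200*γ14 - 12671/300*γ23 - 7/200*γ24 + 1121/1200*γ34 - 213/5*γ1234


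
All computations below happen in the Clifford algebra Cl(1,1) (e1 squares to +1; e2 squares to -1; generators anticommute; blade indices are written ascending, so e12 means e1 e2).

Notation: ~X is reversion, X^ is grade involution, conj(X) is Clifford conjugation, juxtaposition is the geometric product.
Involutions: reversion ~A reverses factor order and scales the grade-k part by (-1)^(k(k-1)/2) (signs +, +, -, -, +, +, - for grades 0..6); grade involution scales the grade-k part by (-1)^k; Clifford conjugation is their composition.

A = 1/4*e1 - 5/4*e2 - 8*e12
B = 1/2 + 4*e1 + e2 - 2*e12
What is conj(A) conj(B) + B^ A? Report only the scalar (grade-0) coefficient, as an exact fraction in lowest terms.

first term: 73/4 + 83/8*e1 + 257/8*e2 + 37/4*e12
second term: 55/4 + 45/8*e1 + 255/8*e2 + 5/4*e12
Answer: 32


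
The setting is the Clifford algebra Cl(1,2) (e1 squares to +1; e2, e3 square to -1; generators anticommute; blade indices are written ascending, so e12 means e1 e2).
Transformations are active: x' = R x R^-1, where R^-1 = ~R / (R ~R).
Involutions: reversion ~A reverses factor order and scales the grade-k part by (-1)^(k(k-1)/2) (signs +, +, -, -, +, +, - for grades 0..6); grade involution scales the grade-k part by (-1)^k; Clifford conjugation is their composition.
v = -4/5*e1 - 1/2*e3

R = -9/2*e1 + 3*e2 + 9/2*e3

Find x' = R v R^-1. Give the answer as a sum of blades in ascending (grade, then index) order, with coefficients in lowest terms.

~R = -9/2*e1 + 3*e2 + 9/2*e3, and R ~R = -9, so R^-1 = ~R / (-9).
R v = 117/20 + 12/5*e12 + 117/20*e13 - 3/2*e23
Answer: 133/20*e1 - 39/10*e2 - 107/20*e3


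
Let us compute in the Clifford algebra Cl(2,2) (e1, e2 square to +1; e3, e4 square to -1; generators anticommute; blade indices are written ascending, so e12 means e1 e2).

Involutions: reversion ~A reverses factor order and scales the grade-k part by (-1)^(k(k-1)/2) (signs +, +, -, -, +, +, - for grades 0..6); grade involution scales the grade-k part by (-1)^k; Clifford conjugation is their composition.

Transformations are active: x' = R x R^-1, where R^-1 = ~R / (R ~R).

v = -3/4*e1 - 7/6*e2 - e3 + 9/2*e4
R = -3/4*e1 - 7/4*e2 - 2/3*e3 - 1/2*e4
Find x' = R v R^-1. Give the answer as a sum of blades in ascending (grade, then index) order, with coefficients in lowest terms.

~R = -3/4*e1 - 7/4*e2 - 2/3*e3 - 1/2*e4, and R ~R = 211/72, so R^-1 = ~R / (211/72).
R v = 67/16 - 7/16*e12 + 1/4*e13 - 15/4*e14 + 35/36*e23 - 203/24*e24 - 7/2*e34
Answer: -294/211*e1 - 9709/2532*e2 - 191/211*e3 - 1251/211*e4


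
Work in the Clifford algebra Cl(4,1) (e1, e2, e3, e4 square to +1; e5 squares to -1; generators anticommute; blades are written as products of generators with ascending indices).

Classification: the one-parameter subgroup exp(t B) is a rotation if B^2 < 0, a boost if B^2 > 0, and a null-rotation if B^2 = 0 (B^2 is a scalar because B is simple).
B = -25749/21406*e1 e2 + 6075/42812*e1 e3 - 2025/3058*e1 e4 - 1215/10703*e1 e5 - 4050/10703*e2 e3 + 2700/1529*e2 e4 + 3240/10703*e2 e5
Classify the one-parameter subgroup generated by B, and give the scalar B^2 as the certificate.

B^2 term by term: the squares give (-25749/21406)^2*(e1 e2)^2 + (6075/42812)^2*(e1 e3)^2 + (-2025/3058)^2*(e1 e4)^2 + (-1215/10703)^2*(e1 e5)^2 + (-4050/10703)^2*(e2 e3)^2 + (2700/1529)^2*(e2 e4)^2 + (3240/10703)^2*(e2 e5)^2 = 663011001/458216836*(-1) + 36905625/1832867344*(-1) + 4100625/9351364*(-1) + 1476225/114554209*(+1) + 16402500/114554209*(-1) + 7290000/2337841*(-1) + 10497600/114554209*(+1) = -81/16 (each basis 2-blade squares to minus the product of its generators' squares); cross terms between blades sharing an index anticommute and cancel; the commuting (index-disjoint) pairs give grade-4 terms 2*c*c'*(blade product), which cancel blade by blade — e1 e2 e3 e4: -8201250/16364887 + 8201250/16364887 = 0; e1 e2 e3 e5: -9841500/114554209 + 9841500/114554209 = 0; e1 e2 e4 e5: 6561000/16364887 - 6561000/16364887 = 0 — confirming B is simple. So B^2 = -81/16.
Answer: rotation, certificate B^2 = -81/16. Key observation: B^2 = -81/16 is a conjugation invariant, so its sign decides the class regardless of the surface form of B.


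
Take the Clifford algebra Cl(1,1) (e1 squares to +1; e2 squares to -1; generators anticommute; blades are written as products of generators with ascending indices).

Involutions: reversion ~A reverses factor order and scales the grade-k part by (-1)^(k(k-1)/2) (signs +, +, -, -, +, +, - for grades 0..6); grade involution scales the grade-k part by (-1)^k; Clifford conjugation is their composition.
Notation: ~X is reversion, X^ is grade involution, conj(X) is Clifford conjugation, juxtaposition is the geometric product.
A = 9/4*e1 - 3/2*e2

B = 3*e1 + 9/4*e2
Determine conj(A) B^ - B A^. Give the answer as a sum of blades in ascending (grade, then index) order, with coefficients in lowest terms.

first term: 81/8 + 153/16*e1 e2
second term: -81/8 + 153/16*e1 e2
Answer: 81/4


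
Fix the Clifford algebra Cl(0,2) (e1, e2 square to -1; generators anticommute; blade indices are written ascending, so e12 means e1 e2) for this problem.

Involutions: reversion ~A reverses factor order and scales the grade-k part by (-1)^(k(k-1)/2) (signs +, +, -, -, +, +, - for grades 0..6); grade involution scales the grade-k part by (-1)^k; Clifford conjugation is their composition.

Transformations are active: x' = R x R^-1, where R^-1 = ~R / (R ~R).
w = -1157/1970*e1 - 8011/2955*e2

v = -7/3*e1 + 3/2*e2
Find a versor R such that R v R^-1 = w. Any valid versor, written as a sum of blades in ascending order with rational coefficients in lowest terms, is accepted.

Construction: equal norms (both -277/36) license R = v + w = -17261/5910*e1 - 7157/5910*e2 — nothing changes along that direction, while (v - w)/2 changes sign, so v maps onto w.
Answer: -17261/5910*e1 - 7157/5910*e2


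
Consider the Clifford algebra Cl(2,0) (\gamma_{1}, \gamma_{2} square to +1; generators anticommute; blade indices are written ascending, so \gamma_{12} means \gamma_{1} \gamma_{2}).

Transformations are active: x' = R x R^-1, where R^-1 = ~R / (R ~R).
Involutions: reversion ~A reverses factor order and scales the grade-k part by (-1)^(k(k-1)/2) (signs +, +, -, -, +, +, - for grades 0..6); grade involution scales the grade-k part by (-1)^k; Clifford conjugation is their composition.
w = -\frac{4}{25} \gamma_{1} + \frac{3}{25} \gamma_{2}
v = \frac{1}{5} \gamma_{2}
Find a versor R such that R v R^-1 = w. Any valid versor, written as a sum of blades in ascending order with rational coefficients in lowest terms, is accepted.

Reasoning: v^2 = w^2 = \frac{1}{25} since conjugation preserves the quadratic form; R = v + w = -\frac{4}{25} \gamma_{1} + \frac{8}{25} \gamma_{2} is then valid when invertible, keeping its own part and reversing (v - w)/2.
Answer: -\frac{4}{25} \gamma_{1} + \frac{8}{25} \gamma_{2}


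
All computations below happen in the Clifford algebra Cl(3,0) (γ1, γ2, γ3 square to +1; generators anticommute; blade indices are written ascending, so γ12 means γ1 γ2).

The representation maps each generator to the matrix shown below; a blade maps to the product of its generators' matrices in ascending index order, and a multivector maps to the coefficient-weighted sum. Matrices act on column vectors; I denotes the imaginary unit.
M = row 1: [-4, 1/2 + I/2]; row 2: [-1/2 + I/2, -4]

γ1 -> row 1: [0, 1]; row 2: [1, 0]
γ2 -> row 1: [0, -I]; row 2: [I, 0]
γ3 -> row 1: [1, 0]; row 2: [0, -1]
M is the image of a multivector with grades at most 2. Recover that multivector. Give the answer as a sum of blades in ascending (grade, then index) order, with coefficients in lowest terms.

Method: 1, rho(γ1), rho(γ2), rho(γ3) form a trace-orthogonal basis of the 2x2 complex matrices (tr(X Y) = 2 if X = Y, else 0), so M = m0*1 + m1*rho(γ1) + m2*rho(γ2) + m3*rho(γ3) with m0 = tr(M)/2 = -4, m1 = tr(M rho(γ1))/2 = I/2, m2 = tr(M rho(γ2))/2 = I/2, m3 = tr(M rho(γ3))/2 = 0.
Multiplying table entries, the bivector images are rho(γ12) = I*rho(γ3), rho(γ13) = -I*rho(γ2), rho(γ23) = I*rho(γ1); with real blade coefficients the real parts of m0..m3 are the coefficients of 1, γ1, γ2, γ3 and the imaginary parts give the bivectors (γ23: Im m1, γ13: -Im m2, γ12: Im m3).
Answer: -4 - 1/2*γ13 + 1/2*γ23


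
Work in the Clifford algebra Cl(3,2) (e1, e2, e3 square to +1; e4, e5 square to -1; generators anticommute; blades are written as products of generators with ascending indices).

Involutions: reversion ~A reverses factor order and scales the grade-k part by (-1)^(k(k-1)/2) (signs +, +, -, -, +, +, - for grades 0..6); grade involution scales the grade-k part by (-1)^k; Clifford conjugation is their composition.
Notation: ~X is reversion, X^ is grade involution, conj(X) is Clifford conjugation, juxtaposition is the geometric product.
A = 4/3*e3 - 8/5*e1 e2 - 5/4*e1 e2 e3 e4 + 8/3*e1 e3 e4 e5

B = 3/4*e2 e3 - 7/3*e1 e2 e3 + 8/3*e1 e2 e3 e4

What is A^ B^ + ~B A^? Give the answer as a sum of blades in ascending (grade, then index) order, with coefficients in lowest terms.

first term: 10/3 + e2 + 56/15*e3 - 35/12*e4 - 28/9*e1 e2 - 6/5*e1 e3 + 15/16*e1 e4 + 64/9*e2 e5 + 64/15*e3 e4 - 32/9*e1 e2 e4 + 56/9*e2 e4 e5 - 2*e1 e2 e4 e5
second term: 10/3 + e2 + 56/15*e3 + 35/12*e4 - 28/9*e1 e2 - 6/5*e1 e3 - 15/16*e1 e4 - 64/9*e2 e5 + 64/15*e3 e4 + 32/9*e1 e2 e4 + 56/9*e2 e4 e5 - 2*e1 e2 e4 e5
Answer: 20/3 + 2*e2 + 112/15*e3 - 56/9*e1 e2 - 12/5*e1 e3 + 128/15*e3 e4 + 112/9*e2 e4 e5 - 4*e1 e2 e4 e5


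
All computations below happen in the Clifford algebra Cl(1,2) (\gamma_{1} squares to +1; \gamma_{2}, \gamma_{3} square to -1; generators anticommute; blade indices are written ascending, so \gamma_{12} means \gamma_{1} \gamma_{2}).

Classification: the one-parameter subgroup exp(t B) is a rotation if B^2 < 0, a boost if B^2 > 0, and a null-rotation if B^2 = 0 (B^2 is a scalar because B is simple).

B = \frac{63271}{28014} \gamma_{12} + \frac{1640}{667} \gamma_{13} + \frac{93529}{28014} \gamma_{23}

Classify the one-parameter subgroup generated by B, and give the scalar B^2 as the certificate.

B^2 term by term: the squares give (\frac{63271}{28014})^2*(\gamma_{12})^2 + (\frac{1640}{667})^2*(\gamma_{13})^2 + (\frac{93529}{28014})^2*(\gamma_{23})^2 = \frac{4003219441}{784784196}*(+1) + \frac{2689600}{444889}*(+1) + \frac{8747673841}{784784196}*(-1) = 0 (each basis 2-blade squares to minus the product of its generators' squares); cross terms between blades sharing an index anticommute and cancel. So B^2 = 0.
Answer: null-rotation, certificate B^2 = 0. One invariant decides it: the square 0 survives every conjugation, and its sign is exactly the classification.


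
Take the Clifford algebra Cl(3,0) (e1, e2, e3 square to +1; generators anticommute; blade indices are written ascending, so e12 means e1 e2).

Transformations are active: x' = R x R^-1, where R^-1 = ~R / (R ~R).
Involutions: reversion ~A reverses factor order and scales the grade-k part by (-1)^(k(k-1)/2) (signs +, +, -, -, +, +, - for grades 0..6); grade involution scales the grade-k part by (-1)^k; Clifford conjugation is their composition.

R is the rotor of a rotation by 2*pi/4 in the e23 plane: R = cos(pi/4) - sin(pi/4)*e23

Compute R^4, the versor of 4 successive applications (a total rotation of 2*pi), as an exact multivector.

The rotor phase is half the rotation angle and phases add under composition, so 4 steps in the e23 plane accumulate phase 4*(pi/4) = pi: R^4 = cos(pi) - sin(pi)*e23.
cos(pi) = -1 and sin(pi) = 0, so R^4 = -1. The total rotation 2*pi is 1 full turn, so every vector returns to itself, yet the rotor is -1, on the OTHER sheet of the double cover (an odd number of 2*pi turns).
Answer: -1


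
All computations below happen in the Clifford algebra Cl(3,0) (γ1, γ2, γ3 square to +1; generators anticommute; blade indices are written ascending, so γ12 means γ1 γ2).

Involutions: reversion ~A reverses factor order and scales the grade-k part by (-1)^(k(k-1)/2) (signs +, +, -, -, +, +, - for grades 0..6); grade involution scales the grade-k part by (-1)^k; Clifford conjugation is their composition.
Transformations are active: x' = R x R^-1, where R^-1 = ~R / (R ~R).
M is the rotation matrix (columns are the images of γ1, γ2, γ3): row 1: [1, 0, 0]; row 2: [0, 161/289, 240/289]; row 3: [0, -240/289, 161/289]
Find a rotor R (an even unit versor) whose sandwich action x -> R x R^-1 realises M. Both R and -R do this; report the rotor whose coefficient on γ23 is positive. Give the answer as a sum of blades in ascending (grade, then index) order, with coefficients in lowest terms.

Method: write R = a + b12*γ12 + b13*γ13 + b23*γ23 with a^2 + b12^2 + b13^2 + b23^2 = 1 (so R^-1 = ~R). Expanding the columns R e_j ~R gives tr M = 4a^2 - 1 and, from the antisymmetric part, M21 - M12 = -4a*b12, M13 - M31 = 4a*b13, M32 - M23 = -4a*b23.
Here tr M = 611/289, so a^2 = (1 + tr M)/4 = 225/289 and a = ±15/17. Taking a = 15/17: M21 - M12 = 0, M13 - M31 = 0, M32 - M23 = -480/289, giving b12 = 0, b13 = 0, b23 = 8/17, i.e. R = 15/17 + 8/17*γ23.
Its γ23 coefficient is already positive.
Answer: 15/17 + 8/17*γ23. Sheet selection: the two-to-one cover makes ±R indistinguishable at the matrix level (trace 611/289), so uniqueness comes from the required sign on γ23.


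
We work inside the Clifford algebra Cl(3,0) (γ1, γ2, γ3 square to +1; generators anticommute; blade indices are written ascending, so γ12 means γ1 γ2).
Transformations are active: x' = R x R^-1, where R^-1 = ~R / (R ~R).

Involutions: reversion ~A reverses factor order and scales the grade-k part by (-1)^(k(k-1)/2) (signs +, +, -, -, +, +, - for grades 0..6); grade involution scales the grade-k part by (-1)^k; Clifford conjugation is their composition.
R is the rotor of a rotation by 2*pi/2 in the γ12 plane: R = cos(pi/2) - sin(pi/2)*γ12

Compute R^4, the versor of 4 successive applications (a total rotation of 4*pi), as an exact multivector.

Because a rotor carries half the rotation angle, composing 4 copies of this γ12-plane rotor multiplies the phase: 4*(pi/2) = 2*pi, hence R^4 = cos(2*pi) - sin(2*pi)*γ12.
cos(2*pi) = 1 and sin(2*pi) = 0, so R^4 = 1. The total rotation 4*pi is 2 full turns, so every vector returns to itself, yet the rotor is +1, back on the identity sheet (an even number of 2*pi turns).
Answer: 1


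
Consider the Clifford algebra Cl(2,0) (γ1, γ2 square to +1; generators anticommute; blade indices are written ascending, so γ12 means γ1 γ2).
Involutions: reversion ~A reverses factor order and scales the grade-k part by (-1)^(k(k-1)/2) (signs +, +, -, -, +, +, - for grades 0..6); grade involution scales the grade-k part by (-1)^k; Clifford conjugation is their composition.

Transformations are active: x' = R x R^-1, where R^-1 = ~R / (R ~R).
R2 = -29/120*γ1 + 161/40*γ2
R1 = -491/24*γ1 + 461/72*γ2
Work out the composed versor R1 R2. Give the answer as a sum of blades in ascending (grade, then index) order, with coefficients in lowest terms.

Distribute over the terms of R1 (each basis-blade product reordered to ascending indices, repeated generators contracted through their squares):
(-491/24*γ1) R2 = 14239/2880 - 79051/960*γ12
(461/72*γ2) R2 = 74221/2880 + 13369/8640*γ12
Summing the partial products and collecting blades:
Answer: 4423/144 - 69809/864*γ12


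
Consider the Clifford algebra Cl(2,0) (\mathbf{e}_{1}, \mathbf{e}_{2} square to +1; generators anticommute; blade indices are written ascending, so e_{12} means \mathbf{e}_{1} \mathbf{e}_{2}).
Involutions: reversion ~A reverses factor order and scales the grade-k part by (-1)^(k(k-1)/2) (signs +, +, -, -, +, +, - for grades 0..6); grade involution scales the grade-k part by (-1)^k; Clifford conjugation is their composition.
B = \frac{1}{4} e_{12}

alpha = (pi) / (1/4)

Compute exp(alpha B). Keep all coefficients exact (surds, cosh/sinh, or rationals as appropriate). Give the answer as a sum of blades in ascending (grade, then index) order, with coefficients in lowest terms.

B^2 = (\frac{1}{4})^2*(e_{12})^2 = \frac{1}{16}*(-1) = -\frac{1}{16} (a basis 2-blade squares to minus the product of its generators' squares).
B^2 = -\frac{1}{16} — a negative square means the series sums to a rotation: l = \frac{1}{4}, alpha*l = \pi, so exp(alpha B) = cos(\pi) + (sin(\pi)/(\frac{1}{4}))*B = -1 + (0)*B.
Answer: -1


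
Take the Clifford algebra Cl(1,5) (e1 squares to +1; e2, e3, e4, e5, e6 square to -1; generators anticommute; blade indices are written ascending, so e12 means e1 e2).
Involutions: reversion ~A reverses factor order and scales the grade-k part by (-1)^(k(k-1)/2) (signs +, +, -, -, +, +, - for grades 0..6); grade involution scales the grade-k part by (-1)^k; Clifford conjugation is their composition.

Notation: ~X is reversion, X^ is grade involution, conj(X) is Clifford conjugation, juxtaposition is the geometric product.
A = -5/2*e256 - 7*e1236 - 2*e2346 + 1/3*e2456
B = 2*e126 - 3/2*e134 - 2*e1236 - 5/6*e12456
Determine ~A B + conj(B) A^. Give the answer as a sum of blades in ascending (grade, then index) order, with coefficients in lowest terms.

first term: -14 - 5/18*e1 + 14*e3 + 73/12*e14 - 5*e15 - 3*e126 + 4*e134 + 20/3*e135 - 2/3*e145 + 21/2*e246 - 35/6*e345 - 2/3*e1345 - 1/2*e12356 + 15/4*e123456
second term: -14 + 5/18*e1 - 14*e3 - 73/12*e14 + 5*e15 - 3*e126 + 4*e134 + 20/3*e135 - 2/3*e145 + 21/2*e246 - 35/6*e345 - 2/3*e1345 + 1/2*e12356 - 15/4*e123456
Answer: -28 - 6*e126 + 8*e134 + 40/3*e135 - 4/3*e145 + 21*e246 - 35/3*e345 - 4/3*e1345


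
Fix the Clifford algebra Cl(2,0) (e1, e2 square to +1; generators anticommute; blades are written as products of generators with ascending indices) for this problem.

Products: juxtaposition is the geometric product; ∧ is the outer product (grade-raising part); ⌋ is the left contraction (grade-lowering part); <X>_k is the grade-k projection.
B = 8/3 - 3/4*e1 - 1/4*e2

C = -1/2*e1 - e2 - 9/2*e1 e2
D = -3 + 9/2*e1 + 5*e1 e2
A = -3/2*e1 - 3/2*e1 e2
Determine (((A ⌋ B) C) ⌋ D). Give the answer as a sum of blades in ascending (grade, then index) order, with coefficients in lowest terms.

step 1: 9/8
step 2: -9/16*e1 - 9/8*e2 - 81/16*e1 e2
step 3: 729/32 + 45/8*e1 - 45/16*e2
Answer: 729/32 + 45/8*e1 - 45/16*e2


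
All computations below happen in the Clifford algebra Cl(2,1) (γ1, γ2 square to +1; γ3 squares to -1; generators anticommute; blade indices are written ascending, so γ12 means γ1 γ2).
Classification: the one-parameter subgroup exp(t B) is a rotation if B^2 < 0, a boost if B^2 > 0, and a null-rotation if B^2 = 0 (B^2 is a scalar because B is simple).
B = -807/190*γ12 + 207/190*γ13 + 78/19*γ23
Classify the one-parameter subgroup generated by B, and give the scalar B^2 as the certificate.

B^2 term by term: the squares give (-807/190)^2*(γ12)^2 + (207/190)^2*(γ13)^2 + (78/19)^2*(γ23)^2 = 651249/36100*(-1) + 42849/36100*(+1) + 6084/361*(+1) = 0 (each basis 2-blade squares to minus the product of its generators' squares); cross terms between blades sharing an index anticommute and cancel. So B^2 = 0.
Answer: null-rotation, certificate B^2 = 0. Why this suffices: the scalar 0 survives any versor conjugation, so its sign alone determines the class however B is presented.


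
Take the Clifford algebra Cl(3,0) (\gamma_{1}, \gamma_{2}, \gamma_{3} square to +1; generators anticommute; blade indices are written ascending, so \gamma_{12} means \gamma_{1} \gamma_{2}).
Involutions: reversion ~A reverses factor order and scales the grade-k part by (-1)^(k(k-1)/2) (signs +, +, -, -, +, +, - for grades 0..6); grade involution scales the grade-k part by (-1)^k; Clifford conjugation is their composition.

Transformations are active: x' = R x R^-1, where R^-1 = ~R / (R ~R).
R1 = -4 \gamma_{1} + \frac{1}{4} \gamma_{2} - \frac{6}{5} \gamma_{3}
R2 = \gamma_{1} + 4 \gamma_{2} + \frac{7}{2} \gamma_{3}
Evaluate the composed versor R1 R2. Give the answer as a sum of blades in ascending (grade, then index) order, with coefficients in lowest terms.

Distribute over the terms of R1 (each basis-blade product reordered to ascending indices, repeated generators contracted through their squares):
(-4 \gamma_{1}) R2 = -4 - 16 \gamma_{12} - 14 \gamma_{13}
(\frac{1}{4} \gamma_{2}) R2 = 1 - \frac{1}{4} \gamma_{12} + \frac{7}{8} \gamma_{23}
(-\frac{6}{5} \gamma_{3}) R2 = -\frac{21}{5} + \frac{6}{5} \gamma_{13} + \frac{24}{5} \gamma_{23}
Summing the partial products and collecting blades:
Answer: -\frac{36}{5} - \frac{65}{4} \gamma_{12} - \frac{64}{5} \gamma_{13} + \frac{227}{40} \gamma_{23}


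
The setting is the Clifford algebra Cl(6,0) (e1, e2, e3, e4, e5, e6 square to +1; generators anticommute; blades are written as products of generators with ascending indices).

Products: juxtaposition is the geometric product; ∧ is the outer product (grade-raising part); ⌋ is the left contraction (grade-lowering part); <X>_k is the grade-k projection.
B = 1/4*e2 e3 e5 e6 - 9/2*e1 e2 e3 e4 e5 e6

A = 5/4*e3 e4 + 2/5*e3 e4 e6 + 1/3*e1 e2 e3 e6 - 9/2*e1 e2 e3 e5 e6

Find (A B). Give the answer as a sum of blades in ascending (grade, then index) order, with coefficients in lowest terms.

step 1: -9/8*e1 + 81/4*e4 + 1/12*e1 e5 - 3/2*e4 e5 - 9/5*e1 e2 e5 + 1/10*e2 e4 e5 + 45/8*e1 e2 e5 e6 - 5/16*e2 e4 e5 e6
Answer: -9/8*e1 + 81/4*e4 + 1/12*e1 e5 - 3/2*e4 e5 - 9/5*e1 e2 e5 + 1/10*e2 e4 e5 + 45/8*e1 e2 e5 e6 - 5/16*e2 e4 e5 e6


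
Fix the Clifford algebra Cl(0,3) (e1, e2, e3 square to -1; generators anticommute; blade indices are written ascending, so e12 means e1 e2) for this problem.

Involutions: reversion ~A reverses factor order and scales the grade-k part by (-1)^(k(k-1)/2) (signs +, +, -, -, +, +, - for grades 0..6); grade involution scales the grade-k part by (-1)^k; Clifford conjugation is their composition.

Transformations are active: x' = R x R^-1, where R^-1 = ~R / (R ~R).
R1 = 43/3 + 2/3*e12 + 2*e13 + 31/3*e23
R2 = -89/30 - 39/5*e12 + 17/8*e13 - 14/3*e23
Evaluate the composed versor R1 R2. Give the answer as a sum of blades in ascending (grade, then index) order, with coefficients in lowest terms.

Distribute over the terms of R1 (each basis-blade product reordered to ascending indices, repeated generators contracted through their squares):
(43/3) R2 = -3827/90 - 559/5*e12 + 731/24*e13 - 602/9*e23
(2/3*e12) R2 = 26/5 - 89/45*e12 + 28/9*e13 + 17/12*e23
(2*e13) R2 = -17/4 - 28/3*e12 - 89/15*e13 + 78/5*e23
(31/3*e23) R2 = 434/9 - 527/24*e12 - 403/5*e13 - 2759/90*e23
Summing the partial products and collecting blades:
Answer: 133/20 - 10445/72*e12 - 19067/360*e13 - 2899/36*e23


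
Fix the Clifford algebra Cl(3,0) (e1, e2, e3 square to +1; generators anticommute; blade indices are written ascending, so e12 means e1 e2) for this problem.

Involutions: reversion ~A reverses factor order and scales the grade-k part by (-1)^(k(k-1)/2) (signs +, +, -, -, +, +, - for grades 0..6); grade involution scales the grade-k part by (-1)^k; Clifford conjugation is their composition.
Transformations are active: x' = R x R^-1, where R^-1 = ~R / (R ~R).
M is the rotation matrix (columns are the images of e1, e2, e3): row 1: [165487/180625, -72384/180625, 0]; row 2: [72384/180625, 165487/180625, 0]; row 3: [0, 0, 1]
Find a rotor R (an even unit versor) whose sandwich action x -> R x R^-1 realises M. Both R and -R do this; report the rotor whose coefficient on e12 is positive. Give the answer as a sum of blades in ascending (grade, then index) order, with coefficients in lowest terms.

Method: write R = a + b12*e12 + b13*e13 + b23*e23 with a^2 + b12^2 + b13^2 + b23^2 = 1 (so R^-1 = ~R). Expanding the columns R e_j ~R gives tr M = 4a^2 - 1 and, from the antisymmetric part, M21 - M12 = -4a*b12, M13 - M31 = 4a*b13, M32 - M23 = -4a*b23.
Here tr M = 511599/180625, so a^2 = (1 + tr M)/4 = 173056/180625 and a = ±416/425. Taking a = 416/425: M21 - M12 = 144768/180625, M13 - M31 = 0, M32 - M23 = 0, giving b12 = -87/425, b13 = 0, b23 = 0, i.e. R = 416/425 - 87/425*e12.
Its e12 coefficient is negative, so report the other preimage -R.
Answer: -416/425 + 87/425*e12. Key observation: the double cover Spin(3) -> SO(3) sends R and -R to the same matrix (trace 511599/180625 here), so the stated sign of the e12 coefficient is what selects one sheet.


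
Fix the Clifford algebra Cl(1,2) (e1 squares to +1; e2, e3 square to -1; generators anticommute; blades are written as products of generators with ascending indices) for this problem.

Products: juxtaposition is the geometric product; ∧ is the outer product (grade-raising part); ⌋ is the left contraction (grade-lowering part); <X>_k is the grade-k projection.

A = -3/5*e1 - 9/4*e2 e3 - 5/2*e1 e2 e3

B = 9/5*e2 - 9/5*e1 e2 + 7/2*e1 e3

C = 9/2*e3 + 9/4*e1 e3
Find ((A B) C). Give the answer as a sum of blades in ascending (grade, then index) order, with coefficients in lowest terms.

step 1: 983/100*e2 - 33/20*e3 + 1359/200*e1 e2 - 9/20*e1 e3
step 2: 513/80 - 27/16*e1 + 23157/800*e2 e3 + 423/50*e1 e2 e3
Answer: 513/80 - 27/16*e1 + 23157/800*e2 e3 + 423/50*e1 e2 e3


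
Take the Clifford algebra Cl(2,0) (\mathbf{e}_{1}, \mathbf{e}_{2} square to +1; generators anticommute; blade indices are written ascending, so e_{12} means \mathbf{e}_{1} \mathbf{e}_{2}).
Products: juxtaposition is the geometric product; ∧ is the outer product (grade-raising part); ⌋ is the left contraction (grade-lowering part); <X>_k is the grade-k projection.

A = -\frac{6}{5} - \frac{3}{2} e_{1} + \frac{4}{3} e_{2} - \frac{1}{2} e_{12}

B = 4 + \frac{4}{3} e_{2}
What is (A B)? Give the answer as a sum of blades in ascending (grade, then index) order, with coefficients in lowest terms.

step 1: -\frac{136}{45} - \frac{20}{3} e_{1} + \frac{56}{15} e_{2} - 4 e_{12}
Answer: -\frac{136}{45} - \frac{20}{3} e_{1} + \frac{56}{15} e_{2} - 4 e_{12}


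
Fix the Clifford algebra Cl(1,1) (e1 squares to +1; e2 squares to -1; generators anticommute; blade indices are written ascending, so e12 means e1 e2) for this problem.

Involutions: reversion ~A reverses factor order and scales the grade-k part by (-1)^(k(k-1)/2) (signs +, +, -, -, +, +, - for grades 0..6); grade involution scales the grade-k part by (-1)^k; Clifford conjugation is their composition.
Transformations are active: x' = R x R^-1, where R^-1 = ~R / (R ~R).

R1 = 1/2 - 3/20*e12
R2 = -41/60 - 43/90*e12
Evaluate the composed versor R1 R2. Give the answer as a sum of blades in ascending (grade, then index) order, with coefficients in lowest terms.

Distribute over the terms of R1 (each basis-blade product reordered to ascending indices, repeated generators contracted through their squares):
(1/2) R2 = -41/120 - 43/180*e12
(-3/20*e12) R2 = 43/600 + 41/400*e12
Summing the partial products and collecting blades:
Answer: -27/100 - 491/3600*e12


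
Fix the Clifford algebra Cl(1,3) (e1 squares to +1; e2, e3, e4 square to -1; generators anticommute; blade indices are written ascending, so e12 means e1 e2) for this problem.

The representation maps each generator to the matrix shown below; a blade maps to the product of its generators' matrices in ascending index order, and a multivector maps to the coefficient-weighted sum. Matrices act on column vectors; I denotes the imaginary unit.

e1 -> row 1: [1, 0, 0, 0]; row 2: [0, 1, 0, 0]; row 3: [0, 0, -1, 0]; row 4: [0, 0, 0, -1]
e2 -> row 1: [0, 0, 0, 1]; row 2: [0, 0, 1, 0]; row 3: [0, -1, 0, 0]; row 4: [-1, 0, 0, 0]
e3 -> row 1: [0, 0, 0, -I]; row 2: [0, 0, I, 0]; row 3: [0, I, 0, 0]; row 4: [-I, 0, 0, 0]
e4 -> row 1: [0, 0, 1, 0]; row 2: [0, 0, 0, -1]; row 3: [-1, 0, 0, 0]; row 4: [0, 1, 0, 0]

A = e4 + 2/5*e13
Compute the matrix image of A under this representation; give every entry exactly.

Bivector images (products of the table entries): rho(e13) = rho(e1)rho(e3) = row 1: [0, 0, 0, -I]; row 2: [0, 0, I, 0]; row 3: [0, -I, 0, 0]; row 4: [I, 0, 0, 0].
M = (1)*rho(e4) + (2/5)*rho(e13), summed entrywise:
Answer: row 1: [0, 0, 1, -2*I/5]; row 2: [0, 0, 2*I/5, -1]; row 3: [-1, -2*I/5, 0, 0]; row 4: [2*I/5, 1, 0, 0]


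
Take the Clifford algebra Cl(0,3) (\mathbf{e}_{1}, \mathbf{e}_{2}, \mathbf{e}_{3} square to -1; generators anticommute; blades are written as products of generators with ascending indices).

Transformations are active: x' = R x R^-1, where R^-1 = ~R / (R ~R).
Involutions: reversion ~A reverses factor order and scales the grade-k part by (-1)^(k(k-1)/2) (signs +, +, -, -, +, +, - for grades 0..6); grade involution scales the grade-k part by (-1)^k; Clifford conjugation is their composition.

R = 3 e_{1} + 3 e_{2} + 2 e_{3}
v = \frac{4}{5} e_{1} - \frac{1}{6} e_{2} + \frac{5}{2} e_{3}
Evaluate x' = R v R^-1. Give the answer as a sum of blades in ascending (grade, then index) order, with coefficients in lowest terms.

~R = 3 e_{1} + 3 e_{2} + 2 e_{3}, and R ~R = -22, so R^-1 = ~R / (-22).
R v = -\frac{69}{10} - \frac{29}{10} e_{1} e_{2} + \frac{59}{10} e_{1} e_{3} + \frac{47}{6} e_{2} e_{3}
Answer: \frac{119}{110} e_{1} + \frac{338}{165} e_{2} - \frac{137}{110} e_{3}


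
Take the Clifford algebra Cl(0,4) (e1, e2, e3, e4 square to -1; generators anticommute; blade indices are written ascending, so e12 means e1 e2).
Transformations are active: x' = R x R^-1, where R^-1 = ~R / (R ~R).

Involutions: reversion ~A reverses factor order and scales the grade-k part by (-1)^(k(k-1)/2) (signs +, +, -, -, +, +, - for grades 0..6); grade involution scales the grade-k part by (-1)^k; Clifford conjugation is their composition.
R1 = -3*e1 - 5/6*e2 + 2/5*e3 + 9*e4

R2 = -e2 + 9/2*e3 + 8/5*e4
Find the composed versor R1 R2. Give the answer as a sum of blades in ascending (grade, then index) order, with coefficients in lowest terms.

Distribute over the terms of R2 (each basis-blade product reordered to ascending indices, repeated generators contracted through their squares):
R1 (-e2) = -5/6 + 3*e12 + 2/5*e23 + 9*e24
R1 (9/2*e3) = -9/5 - 27/2*e13 - 15/4*e23 - 81/2*e34
R1 (8/5*e4) = -72/5 - 24/5*e14 - 4/3*e24 + 16/25*e34
Summing the partial products and collecting blades:
Answer: -511/30 + 3*e12 - 27/2*e13 - 24/5*e14 - 67/20*e23 + 23/3*e24 - 1993/50*e34


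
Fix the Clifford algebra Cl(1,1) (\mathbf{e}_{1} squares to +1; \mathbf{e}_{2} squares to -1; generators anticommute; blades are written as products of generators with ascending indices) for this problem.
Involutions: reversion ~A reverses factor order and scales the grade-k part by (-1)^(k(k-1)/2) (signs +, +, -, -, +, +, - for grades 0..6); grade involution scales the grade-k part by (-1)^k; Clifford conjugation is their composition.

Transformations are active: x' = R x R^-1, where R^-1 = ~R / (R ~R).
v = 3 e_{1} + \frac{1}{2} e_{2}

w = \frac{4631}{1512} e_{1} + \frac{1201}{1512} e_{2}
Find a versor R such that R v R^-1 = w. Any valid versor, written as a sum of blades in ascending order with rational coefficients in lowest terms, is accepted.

Key observation: q(v) = q(w) = \frac{35}{4} (sandwiches preserve the norm), so R = v + w = \frac{9167}{1512} e_{1} + \frac{1957}{1512} e_{2} works whenever it is invertible — the component of v along it is kept and (v - w)/2 reverses, sending v to w.
Answer: \frac{9167}{1512} e_{1} + \frac{1957}{1512} e_{2}


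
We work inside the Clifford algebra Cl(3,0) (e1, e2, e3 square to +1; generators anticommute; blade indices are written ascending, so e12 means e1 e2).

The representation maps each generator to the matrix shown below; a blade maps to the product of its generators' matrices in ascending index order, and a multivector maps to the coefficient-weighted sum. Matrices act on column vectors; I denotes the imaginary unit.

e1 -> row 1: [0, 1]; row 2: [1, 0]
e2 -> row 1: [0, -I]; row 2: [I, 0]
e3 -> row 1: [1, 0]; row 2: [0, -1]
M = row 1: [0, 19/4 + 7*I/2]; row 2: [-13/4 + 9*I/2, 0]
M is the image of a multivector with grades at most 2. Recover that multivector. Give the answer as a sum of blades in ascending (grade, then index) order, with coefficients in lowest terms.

Method: 1, rho(e1), rho(e2), rho(e3) form a trace-orthogonal basis of the 2x2 complex matrices (tr(X Y) = 2 if X = Y, else 0), so M = m0*1 + m1*rho(e1) + m2*rho(e2) + m3*rho(e3) with m0 = tr(M)/2 = 0, m1 = tr(M rho(e1))/2 = 3/4 + 4*I, m2 = tr(M rho(e2))/2 = 1/2 + 4*I, m3 = tr(M rho(e3))/2 = 0.
Multiplying table entries, the bivector images are rho(e12) = I*rho(e3), rho(e13) = -I*rho(e2), rho(e23) = I*rho(e1); with real blade coefficients the real parts of m0..m3 are the coefficients of 1, e1, e2, e3 and the imaginary parts give the bivectors (e23: Im m1, e13: -Im m2, e12: Im m3).
Answer: 3/4*e1 + 1/2*e2 - 4*e13 + 4*e23


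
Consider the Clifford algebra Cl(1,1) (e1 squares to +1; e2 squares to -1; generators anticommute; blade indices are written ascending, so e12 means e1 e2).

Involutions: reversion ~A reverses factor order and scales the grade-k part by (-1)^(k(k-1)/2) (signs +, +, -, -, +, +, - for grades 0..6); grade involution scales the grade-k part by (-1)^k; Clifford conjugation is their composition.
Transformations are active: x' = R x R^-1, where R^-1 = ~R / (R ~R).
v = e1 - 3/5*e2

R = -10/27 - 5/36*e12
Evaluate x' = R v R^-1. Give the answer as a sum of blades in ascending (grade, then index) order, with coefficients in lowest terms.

~R = -10/27 + 5/36*e12, and R ~R = 1375/11664, so R^-1 = ~R / (1375/11664).
R v = -49/108*e1 + 13/36*e2
Answer: 509/275*e1 - 459/275*e2


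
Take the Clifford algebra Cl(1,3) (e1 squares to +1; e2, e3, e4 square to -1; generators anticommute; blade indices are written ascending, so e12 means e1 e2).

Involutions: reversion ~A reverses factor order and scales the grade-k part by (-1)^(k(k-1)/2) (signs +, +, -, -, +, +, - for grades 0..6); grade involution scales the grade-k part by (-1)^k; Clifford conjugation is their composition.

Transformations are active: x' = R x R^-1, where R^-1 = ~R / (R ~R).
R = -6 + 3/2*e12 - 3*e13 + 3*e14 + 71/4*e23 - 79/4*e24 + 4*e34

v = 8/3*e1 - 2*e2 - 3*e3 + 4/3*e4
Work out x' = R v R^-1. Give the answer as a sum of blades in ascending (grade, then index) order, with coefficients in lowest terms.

~R = -6 - 3/2*e12 + 3*e13 - 3*e14 - 71/4*e23 + 79/4*e24 - 4*e34, and R ~R = 5895/8, so R^-1 = ~R / (5895/8).
R v = -26*e1 + 1051/12*e2 - 89/6*e3 + 23/2*e4 + 221/6*e123 - 134/3*e124 + 47/3*e134 - 523/12*e234
Answer: 4118/1965*e1 - 9958/17685*e2 + 15614/17685*e3 - 58553/17685*e4


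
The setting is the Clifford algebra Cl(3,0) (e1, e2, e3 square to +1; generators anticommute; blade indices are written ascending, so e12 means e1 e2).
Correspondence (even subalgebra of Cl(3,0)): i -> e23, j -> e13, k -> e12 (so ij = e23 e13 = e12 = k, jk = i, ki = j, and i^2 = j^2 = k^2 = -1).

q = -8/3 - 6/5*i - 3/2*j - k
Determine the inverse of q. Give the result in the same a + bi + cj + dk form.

In blades: q = -8/3 - e12 - 3/2*e13 - 6/5*e23.
With qbar = -8/3 + e12 + 3/2*e13 + 6/5*e23 (scalar fixed, mapped units negated), q qbar = 10621/900 (the sum of squared coefficients), so q^-1 = qbar / (10621/900) = -2400/10621 + 900/10621*e12 + 1350/10621*e13 + 1080/10621*e23; translating back:
Answer: -2400/10621 + 1080/10621*i + 1350/10621*j + 900/10621*k


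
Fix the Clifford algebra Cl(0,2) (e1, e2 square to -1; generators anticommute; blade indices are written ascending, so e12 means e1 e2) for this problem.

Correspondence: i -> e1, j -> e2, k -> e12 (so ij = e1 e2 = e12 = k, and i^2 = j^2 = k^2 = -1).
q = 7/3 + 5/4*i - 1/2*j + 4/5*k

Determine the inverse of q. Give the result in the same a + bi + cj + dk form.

In blades: q = 7/3 + 5/4*e1 - 1/2*e2 + 4/5*e12.
With qbar = 7/3 - 5/4*e1 + 1/2*e2 - 4/5*e12 (scalar fixed, mapped units negated), q qbar = 28429/3600 (the sum of squared coefficients), so q^-1 = qbar / (28429/3600) = 8400/28429 - 4500/28429*e1 + 1800/28429*e2 - 2880/28429*e12; translating back:
Answer: 8400/28429 - 4500/28429*i + 1800/28429*j - 2880/28429*k
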